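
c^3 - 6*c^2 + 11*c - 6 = (c - 3)*(c - 2)*(c - 1)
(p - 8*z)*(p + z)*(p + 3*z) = p^3 - 4*p^2*z - 29*p*z^2 - 24*z^3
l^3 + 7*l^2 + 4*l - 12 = (l - 1)*(l + 2)*(l + 6)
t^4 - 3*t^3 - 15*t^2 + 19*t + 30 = (t - 5)*(t - 2)*(t + 1)*(t + 3)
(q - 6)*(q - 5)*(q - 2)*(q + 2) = q^4 - 11*q^3 + 26*q^2 + 44*q - 120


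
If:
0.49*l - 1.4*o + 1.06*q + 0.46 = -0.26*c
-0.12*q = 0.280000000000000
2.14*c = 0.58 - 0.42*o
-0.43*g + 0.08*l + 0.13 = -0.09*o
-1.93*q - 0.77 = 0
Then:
No Solution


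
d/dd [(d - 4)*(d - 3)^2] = (d - 3)*(3*d - 11)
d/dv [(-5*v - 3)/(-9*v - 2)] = -17/(9*v + 2)^2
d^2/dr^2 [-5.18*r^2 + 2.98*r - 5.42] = -10.3600000000000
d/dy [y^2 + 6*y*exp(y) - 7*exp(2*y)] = 6*y*exp(y) + 2*y - 14*exp(2*y) + 6*exp(y)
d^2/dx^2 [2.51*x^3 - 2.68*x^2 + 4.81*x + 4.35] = 15.06*x - 5.36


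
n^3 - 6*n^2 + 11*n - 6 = (n - 3)*(n - 2)*(n - 1)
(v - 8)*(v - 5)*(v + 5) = v^3 - 8*v^2 - 25*v + 200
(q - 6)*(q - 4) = q^2 - 10*q + 24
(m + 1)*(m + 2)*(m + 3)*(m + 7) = m^4 + 13*m^3 + 53*m^2 + 83*m + 42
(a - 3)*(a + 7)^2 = a^3 + 11*a^2 + 7*a - 147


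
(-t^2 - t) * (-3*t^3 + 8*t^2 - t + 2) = 3*t^5 - 5*t^4 - 7*t^3 - t^2 - 2*t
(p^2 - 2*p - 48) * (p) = p^3 - 2*p^2 - 48*p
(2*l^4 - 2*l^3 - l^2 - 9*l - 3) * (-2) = -4*l^4 + 4*l^3 + 2*l^2 + 18*l + 6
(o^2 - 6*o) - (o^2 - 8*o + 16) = 2*o - 16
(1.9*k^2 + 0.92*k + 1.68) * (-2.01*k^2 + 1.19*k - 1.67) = -3.819*k^4 + 0.4118*k^3 - 5.455*k^2 + 0.4628*k - 2.8056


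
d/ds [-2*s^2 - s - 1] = -4*s - 1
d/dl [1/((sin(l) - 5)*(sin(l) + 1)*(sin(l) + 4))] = 3*(cos(l)^2 + 6)*cos(l)/((sin(l) - 5)^2*(sin(l) + 1)^2*(sin(l) + 4)^2)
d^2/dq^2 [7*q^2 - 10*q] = 14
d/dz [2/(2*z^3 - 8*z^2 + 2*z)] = (-3*z^2 + 8*z - 1)/(z^2*(z^2 - 4*z + 1)^2)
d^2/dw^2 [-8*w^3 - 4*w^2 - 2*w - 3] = -48*w - 8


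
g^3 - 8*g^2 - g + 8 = (g - 8)*(g - 1)*(g + 1)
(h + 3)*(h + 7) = h^2 + 10*h + 21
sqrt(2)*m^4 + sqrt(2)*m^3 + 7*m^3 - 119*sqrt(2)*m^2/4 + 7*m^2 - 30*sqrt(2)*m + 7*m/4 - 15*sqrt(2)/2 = (m + 1/2)*(m - 5*sqrt(2)/2)*(m + 6*sqrt(2))*(sqrt(2)*m + sqrt(2)/2)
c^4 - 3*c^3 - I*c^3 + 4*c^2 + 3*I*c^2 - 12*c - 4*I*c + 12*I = (c - 3)*(c - 2*I)*(c - I)*(c + 2*I)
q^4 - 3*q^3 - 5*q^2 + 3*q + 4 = (q - 4)*(q - 1)*(q + 1)^2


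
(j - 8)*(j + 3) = j^2 - 5*j - 24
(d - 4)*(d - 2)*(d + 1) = d^3 - 5*d^2 + 2*d + 8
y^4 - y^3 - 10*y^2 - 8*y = y*(y - 4)*(y + 1)*(y + 2)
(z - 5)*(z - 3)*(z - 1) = z^3 - 9*z^2 + 23*z - 15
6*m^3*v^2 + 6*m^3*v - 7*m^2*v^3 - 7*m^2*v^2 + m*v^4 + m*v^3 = v*(-6*m + v)*(-m + v)*(m*v + m)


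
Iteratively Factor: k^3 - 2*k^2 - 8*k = (k)*(k^2 - 2*k - 8) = k*(k + 2)*(k - 4)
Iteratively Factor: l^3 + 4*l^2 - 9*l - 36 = (l - 3)*(l^2 + 7*l + 12) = (l - 3)*(l + 3)*(l + 4)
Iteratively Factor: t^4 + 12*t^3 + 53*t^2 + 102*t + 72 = (t + 4)*(t^3 + 8*t^2 + 21*t + 18) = (t + 2)*(t + 4)*(t^2 + 6*t + 9) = (t + 2)*(t + 3)*(t + 4)*(t + 3)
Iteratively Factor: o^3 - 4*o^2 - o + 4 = (o - 1)*(o^2 - 3*o - 4) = (o - 4)*(o - 1)*(o + 1)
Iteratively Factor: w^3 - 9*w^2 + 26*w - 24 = (w - 2)*(w^2 - 7*w + 12) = (w - 4)*(w - 2)*(w - 3)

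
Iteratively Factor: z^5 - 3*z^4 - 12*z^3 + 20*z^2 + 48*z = (z + 2)*(z^4 - 5*z^3 - 2*z^2 + 24*z) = (z - 3)*(z + 2)*(z^3 - 2*z^2 - 8*z) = (z - 4)*(z - 3)*(z + 2)*(z^2 + 2*z) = z*(z - 4)*(z - 3)*(z + 2)*(z + 2)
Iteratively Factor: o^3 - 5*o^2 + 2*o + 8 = (o - 2)*(o^2 - 3*o - 4) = (o - 2)*(o + 1)*(o - 4)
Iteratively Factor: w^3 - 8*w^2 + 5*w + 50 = (w - 5)*(w^2 - 3*w - 10) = (w - 5)^2*(w + 2)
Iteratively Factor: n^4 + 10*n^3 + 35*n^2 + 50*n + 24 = (n + 4)*(n^3 + 6*n^2 + 11*n + 6) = (n + 3)*(n + 4)*(n^2 + 3*n + 2) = (n + 1)*(n + 3)*(n + 4)*(n + 2)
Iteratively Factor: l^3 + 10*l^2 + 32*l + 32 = (l + 4)*(l^2 + 6*l + 8) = (l + 4)^2*(l + 2)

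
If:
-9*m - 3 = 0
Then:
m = -1/3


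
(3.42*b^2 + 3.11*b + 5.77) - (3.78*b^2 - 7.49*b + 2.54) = -0.36*b^2 + 10.6*b + 3.23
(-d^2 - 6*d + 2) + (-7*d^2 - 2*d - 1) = -8*d^2 - 8*d + 1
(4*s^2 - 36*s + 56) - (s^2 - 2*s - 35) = 3*s^2 - 34*s + 91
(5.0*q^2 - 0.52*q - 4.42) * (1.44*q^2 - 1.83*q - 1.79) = 7.2*q^4 - 9.8988*q^3 - 14.3632*q^2 + 9.0194*q + 7.9118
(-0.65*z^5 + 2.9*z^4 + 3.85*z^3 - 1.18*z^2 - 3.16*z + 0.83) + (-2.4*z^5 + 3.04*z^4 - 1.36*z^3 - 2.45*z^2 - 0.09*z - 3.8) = -3.05*z^5 + 5.94*z^4 + 2.49*z^3 - 3.63*z^2 - 3.25*z - 2.97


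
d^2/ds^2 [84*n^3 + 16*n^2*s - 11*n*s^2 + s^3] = -22*n + 6*s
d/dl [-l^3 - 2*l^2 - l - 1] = -3*l^2 - 4*l - 1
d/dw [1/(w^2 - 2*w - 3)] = 2*(1 - w)/(-w^2 + 2*w + 3)^2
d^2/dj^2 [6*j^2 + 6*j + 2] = 12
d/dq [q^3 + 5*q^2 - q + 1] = 3*q^2 + 10*q - 1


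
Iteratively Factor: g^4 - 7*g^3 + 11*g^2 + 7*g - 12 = (g - 4)*(g^3 - 3*g^2 - g + 3) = (g - 4)*(g - 3)*(g^2 - 1) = (g - 4)*(g - 3)*(g - 1)*(g + 1)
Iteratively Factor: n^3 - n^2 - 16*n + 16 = (n + 4)*(n^2 - 5*n + 4) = (n - 1)*(n + 4)*(n - 4)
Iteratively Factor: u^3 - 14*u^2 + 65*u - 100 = (u - 5)*(u^2 - 9*u + 20) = (u - 5)^2*(u - 4)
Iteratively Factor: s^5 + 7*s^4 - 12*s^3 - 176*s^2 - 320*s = (s)*(s^4 + 7*s^3 - 12*s^2 - 176*s - 320) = s*(s + 4)*(s^3 + 3*s^2 - 24*s - 80) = s*(s + 4)^2*(s^2 - s - 20) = s*(s - 5)*(s + 4)^2*(s + 4)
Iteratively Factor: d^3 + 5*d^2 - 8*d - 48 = (d - 3)*(d^2 + 8*d + 16) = (d - 3)*(d + 4)*(d + 4)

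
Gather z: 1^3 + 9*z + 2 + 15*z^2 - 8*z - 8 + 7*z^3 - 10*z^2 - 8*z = 7*z^3 + 5*z^2 - 7*z - 5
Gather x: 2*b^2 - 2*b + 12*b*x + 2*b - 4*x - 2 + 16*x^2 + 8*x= 2*b^2 + 16*x^2 + x*(12*b + 4) - 2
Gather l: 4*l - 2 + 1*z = 4*l + z - 2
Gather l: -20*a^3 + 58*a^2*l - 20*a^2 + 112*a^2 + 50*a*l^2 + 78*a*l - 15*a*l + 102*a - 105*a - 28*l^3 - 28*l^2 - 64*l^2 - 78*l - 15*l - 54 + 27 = -20*a^3 + 92*a^2 - 3*a - 28*l^3 + l^2*(50*a - 92) + l*(58*a^2 + 63*a - 93) - 27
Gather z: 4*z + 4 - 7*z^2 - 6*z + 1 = -7*z^2 - 2*z + 5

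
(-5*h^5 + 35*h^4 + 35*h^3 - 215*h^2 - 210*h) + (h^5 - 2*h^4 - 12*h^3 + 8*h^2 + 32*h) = -4*h^5 + 33*h^4 + 23*h^3 - 207*h^2 - 178*h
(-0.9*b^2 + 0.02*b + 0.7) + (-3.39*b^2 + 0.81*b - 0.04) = -4.29*b^2 + 0.83*b + 0.66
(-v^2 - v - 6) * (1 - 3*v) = 3*v^3 + 2*v^2 + 17*v - 6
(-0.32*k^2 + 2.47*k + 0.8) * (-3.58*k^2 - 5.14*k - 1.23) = 1.1456*k^4 - 7.1978*k^3 - 15.1662*k^2 - 7.1501*k - 0.984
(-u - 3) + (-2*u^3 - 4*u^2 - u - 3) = -2*u^3 - 4*u^2 - 2*u - 6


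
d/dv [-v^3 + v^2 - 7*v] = -3*v^2 + 2*v - 7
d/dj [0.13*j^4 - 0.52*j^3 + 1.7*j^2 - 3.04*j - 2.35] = 0.52*j^3 - 1.56*j^2 + 3.4*j - 3.04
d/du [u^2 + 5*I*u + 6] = 2*u + 5*I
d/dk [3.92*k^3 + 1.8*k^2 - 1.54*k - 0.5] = 11.76*k^2 + 3.6*k - 1.54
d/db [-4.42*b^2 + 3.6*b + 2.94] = 3.6 - 8.84*b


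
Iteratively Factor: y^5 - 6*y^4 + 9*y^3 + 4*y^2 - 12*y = (y - 3)*(y^4 - 3*y^3 + 4*y) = (y - 3)*(y - 2)*(y^3 - y^2 - 2*y) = (y - 3)*(y - 2)^2*(y^2 + y) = (y - 3)*(y - 2)^2*(y + 1)*(y)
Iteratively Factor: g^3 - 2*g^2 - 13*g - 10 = (g + 1)*(g^2 - 3*g - 10) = (g + 1)*(g + 2)*(g - 5)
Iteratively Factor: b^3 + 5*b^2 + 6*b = (b + 3)*(b^2 + 2*b) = (b + 2)*(b + 3)*(b)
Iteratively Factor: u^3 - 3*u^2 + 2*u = (u - 2)*(u^2 - u) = u*(u - 2)*(u - 1)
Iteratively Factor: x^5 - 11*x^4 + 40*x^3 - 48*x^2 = (x - 4)*(x^4 - 7*x^3 + 12*x^2) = x*(x - 4)*(x^3 - 7*x^2 + 12*x) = x*(x - 4)^2*(x^2 - 3*x) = x*(x - 4)^2*(x - 3)*(x)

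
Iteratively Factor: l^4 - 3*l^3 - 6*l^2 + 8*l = (l)*(l^3 - 3*l^2 - 6*l + 8) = l*(l - 1)*(l^2 - 2*l - 8) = l*(l - 4)*(l - 1)*(l + 2)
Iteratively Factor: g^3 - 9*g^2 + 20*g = (g)*(g^2 - 9*g + 20) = g*(g - 4)*(g - 5)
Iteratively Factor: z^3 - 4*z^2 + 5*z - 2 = (z - 1)*(z^2 - 3*z + 2) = (z - 2)*(z - 1)*(z - 1)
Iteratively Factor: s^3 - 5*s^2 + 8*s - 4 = (s - 2)*(s^2 - 3*s + 2) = (s - 2)^2*(s - 1)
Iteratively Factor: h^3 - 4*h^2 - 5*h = (h + 1)*(h^2 - 5*h) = (h - 5)*(h + 1)*(h)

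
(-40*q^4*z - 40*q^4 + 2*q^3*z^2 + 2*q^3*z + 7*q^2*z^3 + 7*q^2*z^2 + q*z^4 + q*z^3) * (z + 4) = -40*q^4*z^2 - 200*q^4*z - 160*q^4 + 2*q^3*z^3 + 10*q^3*z^2 + 8*q^3*z + 7*q^2*z^4 + 35*q^2*z^3 + 28*q^2*z^2 + q*z^5 + 5*q*z^4 + 4*q*z^3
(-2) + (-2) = -4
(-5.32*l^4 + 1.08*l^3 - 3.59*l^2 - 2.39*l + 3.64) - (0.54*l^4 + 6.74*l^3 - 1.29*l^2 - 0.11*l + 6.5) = -5.86*l^4 - 5.66*l^3 - 2.3*l^2 - 2.28*l - 2.86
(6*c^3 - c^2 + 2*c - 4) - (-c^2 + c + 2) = 6*c^3 + c - 6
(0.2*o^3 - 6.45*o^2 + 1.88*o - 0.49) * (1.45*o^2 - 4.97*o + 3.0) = 0.29*o^5 - 10.3465*o^4 + 35.3825*o^3 - 29.4041*o^2 + 8.0753*o - 1.47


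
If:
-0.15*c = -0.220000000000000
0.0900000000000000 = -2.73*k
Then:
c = 1.47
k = -0.03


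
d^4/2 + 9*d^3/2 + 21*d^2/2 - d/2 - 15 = (d/2 + 1)*(d - 1)*(d + 3)*(d + 5)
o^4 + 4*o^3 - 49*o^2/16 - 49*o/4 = o*(o - 7/4)*(o + 7/4)*(o + 4)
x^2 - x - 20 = (x - 5)*(x + 4)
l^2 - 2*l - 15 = (l - 5)*(l + 3)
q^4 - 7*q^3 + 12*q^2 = q^2*(q - 4)*(q - 3)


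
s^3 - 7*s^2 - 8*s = s*(s - 8)*(s + 1)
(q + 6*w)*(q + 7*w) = q^2 + 13*q*w + 42*w^2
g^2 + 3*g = g*(g + 3)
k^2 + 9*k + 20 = (k + 4)*(k + 5)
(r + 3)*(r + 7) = r^2 + 10*r + 21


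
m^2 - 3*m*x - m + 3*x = (m - 1)*(m - 3*x)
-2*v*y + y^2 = y*(-2*v + y)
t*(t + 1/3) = t^2 + t/3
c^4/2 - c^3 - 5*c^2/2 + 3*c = c*(c/2 + 1)*(c - 3)*(c - 1)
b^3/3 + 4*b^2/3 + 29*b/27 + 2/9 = (b/3 + 1)*(b + 1/3)*(b + 2/3)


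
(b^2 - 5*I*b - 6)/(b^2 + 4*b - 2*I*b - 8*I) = (b - 3*I)/(b + 4)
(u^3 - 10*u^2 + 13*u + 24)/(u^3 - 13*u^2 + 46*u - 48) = (u + 1)/(u - 2)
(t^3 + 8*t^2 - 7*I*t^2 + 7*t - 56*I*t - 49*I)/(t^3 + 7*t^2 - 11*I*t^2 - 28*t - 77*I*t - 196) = (t + 1)/(t - 4*I)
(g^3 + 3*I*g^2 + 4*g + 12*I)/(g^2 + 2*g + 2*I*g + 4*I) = (g^2 + I*g + 6)/(g + 2)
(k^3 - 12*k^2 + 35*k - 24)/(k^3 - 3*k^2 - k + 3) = (k - 8)/(k + 1)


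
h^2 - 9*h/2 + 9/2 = (h - 3)*(h - 3/2)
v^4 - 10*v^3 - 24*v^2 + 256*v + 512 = (v - 8)^2*(v + 2)*(v + 4)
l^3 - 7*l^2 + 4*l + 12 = (l - 6)*(l - 2)*(l + 1)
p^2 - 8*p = p*(p - 8)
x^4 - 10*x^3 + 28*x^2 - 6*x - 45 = (x - 5)*(x - 3)^2*(x + 1)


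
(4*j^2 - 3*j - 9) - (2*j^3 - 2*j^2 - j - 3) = -2*j^3 + 6*j^2 - 2*j - 6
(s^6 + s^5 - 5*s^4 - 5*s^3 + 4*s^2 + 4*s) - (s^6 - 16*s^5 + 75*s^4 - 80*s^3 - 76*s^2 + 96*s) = 17*s^5 - 80*s^4 + 75*s^3 + 80*s^2 - 92*s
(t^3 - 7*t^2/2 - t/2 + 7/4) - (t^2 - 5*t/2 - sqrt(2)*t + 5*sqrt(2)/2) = t^3 - 9*t^2/2 + sqrt(2)*t + 2*t - 5*sqrt(2)/2 + 7/4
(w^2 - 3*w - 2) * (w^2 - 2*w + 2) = w^4 - 5*w^3 + 6*w^2 - 2*w - 4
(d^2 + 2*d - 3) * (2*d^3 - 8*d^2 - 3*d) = 2*d^5 - 4*d^4 - 25*d^3 + 18*d^2 + 9*d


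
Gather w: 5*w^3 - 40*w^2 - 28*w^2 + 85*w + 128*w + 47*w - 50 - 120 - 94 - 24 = 5*w^3 - 68*w^2 + 260*w - 288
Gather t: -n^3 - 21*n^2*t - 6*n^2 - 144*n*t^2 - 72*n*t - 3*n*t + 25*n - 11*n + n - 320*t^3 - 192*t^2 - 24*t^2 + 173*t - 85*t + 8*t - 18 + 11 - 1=-n^3 - 6*n^2 + 15*n - 320*t^3 + t^2*(-144*n - 216) + t*(-21*n^2 - 75*n + 96) - 8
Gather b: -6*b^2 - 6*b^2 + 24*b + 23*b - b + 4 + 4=-12*b^2 + 46*b + 8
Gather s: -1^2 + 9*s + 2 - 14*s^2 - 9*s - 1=-14*s^2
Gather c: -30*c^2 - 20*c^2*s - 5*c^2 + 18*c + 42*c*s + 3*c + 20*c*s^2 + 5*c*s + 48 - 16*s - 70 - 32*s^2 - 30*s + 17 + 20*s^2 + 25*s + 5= c^2*(-20*s - 35) + c*(20*s^2 + 47*s + 21) - 12*s^2 - 21*s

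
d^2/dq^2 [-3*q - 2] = 0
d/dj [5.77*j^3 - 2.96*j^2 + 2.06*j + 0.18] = 17.31*j^2 - 5.92*j + 2.06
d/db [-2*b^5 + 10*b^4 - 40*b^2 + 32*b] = -10*b^4 + 40*b^3 - 80*b + 32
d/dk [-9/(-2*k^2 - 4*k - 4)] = 9*(-k - 1)/(k^2 + 2*k + 2)^2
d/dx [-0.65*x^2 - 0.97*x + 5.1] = -1.3*x - 0.97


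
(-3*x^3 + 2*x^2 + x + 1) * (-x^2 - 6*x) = 3*x^5 + 16*x^4 - 13*x^3 - 7*x^2 - 6*x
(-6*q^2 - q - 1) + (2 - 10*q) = -6*q^2 - 11*q + 1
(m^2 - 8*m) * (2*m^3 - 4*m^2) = 2*m^5 - 20*m^4 + 32*m^3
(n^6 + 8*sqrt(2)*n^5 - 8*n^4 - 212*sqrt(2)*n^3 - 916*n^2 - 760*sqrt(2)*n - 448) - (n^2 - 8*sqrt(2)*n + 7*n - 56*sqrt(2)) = n^6 + 8*sqrt(2)*n^5 - 8*n^4 - 212*sqrt(2)*n^3 - 917*n^2 - 752*sqrt(2)*n - 7*n - 448 + 56*sqrt(2)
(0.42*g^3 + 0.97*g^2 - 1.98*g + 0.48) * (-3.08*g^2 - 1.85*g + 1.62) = -1.2936*g^5 - 3.7646*g^4 + 4.9843*g^3 + 3.756*g^2 - 4.0956*g + 0.7776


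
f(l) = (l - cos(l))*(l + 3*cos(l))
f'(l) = (1 - 3*sin(l))*(l - cos(l)) + (l + 3*cos(l))*(sin(l) + 1)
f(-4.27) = 21.34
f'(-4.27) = -4.00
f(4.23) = 13.32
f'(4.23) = 17.49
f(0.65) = -0.44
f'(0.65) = 5.00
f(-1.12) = -0.29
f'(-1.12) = -5.74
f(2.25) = 1.05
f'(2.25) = -3.19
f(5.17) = 30.71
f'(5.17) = 18.12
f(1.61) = 2.46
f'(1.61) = -0.31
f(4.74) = 22.73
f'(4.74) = 18.85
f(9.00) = 62.11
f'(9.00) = 6.51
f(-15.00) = 246.06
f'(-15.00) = -48.06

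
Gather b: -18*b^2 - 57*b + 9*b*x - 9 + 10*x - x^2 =-18*b^2 + b*(9*x - 57) - x^2 + 10*x - 9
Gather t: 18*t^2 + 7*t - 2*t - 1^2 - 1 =18*t^2 + 5*t - 2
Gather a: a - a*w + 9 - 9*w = a*(1 - w) - 9*w + 9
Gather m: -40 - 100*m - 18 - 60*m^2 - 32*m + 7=-60*m^2 - 132*m - 51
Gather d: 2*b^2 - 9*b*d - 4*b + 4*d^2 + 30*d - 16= 2*b^2 - 4*b + 4*d^2 + d*(30 - 9*b) - 16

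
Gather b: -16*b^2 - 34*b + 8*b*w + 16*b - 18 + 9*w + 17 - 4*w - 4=-16*b^2 + b*(8*w - 18) + 5*w - 5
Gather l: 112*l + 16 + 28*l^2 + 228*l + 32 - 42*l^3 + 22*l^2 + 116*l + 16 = -42*l^3 + 50*l^2 + 456*l + 64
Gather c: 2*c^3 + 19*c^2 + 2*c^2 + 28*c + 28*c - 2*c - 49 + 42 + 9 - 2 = 2*c^3 + 21*c^2 + 54*c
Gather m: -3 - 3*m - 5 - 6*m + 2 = -9*m - 6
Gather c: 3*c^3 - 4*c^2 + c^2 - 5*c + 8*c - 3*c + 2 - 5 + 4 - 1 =3*c^3 - 3*c^2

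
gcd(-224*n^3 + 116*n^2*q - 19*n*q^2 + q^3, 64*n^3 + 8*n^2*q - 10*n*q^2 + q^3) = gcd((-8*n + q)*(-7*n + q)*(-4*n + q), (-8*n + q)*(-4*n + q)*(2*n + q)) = 32*n^2 - 12*n*q + q^2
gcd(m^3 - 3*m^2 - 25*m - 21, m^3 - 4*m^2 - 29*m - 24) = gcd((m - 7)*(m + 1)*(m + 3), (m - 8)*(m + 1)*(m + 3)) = m^2 + 4*m + 3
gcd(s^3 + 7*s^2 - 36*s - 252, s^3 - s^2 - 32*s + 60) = s + 6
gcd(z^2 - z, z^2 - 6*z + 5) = z - 1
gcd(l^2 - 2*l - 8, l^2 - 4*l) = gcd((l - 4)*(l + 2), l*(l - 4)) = l - 4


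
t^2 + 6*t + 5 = (t + 1)*(t + 5)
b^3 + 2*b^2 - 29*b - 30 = (b - 5)*(b + 1)*(b + 6)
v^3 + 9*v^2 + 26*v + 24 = (v + 2)*(v + 3)*(v + 4)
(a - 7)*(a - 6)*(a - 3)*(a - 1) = a^4 - 17*a^3 + 97*a^2 - 207*a + 126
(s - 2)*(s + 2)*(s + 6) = s^3 + 6*s^2 - 4*s - 24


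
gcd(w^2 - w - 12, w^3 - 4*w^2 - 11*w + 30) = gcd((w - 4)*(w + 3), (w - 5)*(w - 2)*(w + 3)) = w + 3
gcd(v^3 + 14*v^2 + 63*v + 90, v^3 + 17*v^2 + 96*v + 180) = v^2 + 11*v + 30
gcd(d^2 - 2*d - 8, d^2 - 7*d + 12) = d - 4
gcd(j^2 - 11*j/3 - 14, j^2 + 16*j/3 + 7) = j + 7/3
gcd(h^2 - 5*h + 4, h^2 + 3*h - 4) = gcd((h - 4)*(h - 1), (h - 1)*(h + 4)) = h - 1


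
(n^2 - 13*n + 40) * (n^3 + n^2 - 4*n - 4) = n^5 - 12*n^4 + 23*n^3 + 88*n^2 - 108*n - 160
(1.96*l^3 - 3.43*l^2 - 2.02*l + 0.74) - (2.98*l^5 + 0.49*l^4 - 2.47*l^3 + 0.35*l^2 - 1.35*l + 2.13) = -2.98*l^5 - 0.49*l^4 + 4.43*l^3 - 3.78*l^2 - 0.67*l - 1.39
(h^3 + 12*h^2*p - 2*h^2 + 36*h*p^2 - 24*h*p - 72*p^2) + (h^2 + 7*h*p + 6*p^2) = h^3 + 12*h^2*p - h^2 + 36*h*p^2 - 17*h*p - 66*p^2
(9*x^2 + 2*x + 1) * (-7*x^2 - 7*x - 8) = -63*x^4 - 77*x^3 - 93*x^2 - 23*x - 8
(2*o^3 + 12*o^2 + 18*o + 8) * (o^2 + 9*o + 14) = 2*o^5 + 30*o^4 + 154*o^3 + 338*o^2 + 324*o + 112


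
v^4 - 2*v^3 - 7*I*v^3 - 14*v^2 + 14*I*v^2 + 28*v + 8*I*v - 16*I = (v - 2)*(v - 4*I)*(v - 2*I)*(v - I)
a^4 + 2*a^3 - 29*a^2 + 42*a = a*(a - 3)*(a - 2)*(a + 7)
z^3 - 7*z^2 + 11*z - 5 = (z - 5)*(z - 1)^2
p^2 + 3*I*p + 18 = (p - 3*I)*(p + 6*I)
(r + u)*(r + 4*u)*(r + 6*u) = r^3 + 11*r^2*u + 34*r*u^2 + 24*u^3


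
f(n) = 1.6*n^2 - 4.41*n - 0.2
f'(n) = 3.2*n - 4.41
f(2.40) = -1.57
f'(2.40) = 3.27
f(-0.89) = 4.99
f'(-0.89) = -7.26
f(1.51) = -3.21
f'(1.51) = 0.42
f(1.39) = -3.24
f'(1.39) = 0.04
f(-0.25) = 1.00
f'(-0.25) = -5.21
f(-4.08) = 44.43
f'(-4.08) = -17.47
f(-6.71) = 101.43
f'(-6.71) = -25.88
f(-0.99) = 5.73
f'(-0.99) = -7.58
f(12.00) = 177.28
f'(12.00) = 33.99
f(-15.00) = 425.95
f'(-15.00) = -52.41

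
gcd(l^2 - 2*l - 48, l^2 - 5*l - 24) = l - 8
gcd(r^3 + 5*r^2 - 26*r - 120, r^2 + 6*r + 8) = r + 4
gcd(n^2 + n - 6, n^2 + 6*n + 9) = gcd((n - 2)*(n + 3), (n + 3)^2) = n + 3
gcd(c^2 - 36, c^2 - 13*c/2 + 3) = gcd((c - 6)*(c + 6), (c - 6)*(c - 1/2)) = c - 6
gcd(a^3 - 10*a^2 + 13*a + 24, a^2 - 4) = 1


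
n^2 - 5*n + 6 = (n - 3)*(n - 2)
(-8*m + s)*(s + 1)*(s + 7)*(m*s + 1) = -8*m^2*s^3 - 64*m^2*s^2 - 56*m^2*s + m*s^4 + 8*m*s^3 - m*s^2 - 64*m*s - 56*m + s^3 + 8*s^2 + 7*s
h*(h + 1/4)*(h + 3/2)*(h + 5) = h^4 + 27*h^3/4 + 73*h^2/8 + 15*h/8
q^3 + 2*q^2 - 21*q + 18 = (q - 3)*(q - 1)*(q + 6)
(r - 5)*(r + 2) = r^2 - 3*r - 10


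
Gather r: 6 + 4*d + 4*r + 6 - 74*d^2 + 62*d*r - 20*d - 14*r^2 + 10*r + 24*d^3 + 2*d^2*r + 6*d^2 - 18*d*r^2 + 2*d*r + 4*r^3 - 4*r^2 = 24*d^3 - 68*d^2 - 16*d + 4*r^3 + r^2*(-18*d - 18) + r*(2*d^2 + 64*d + 14) + 12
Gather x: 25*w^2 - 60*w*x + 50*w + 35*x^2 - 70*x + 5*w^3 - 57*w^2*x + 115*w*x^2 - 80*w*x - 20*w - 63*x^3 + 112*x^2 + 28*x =5*w^3 + 25*w^2 + 30*w - 63*x^3 + x^2*(115*w + 147) + x*(-57*w^2 - 140*w - 42)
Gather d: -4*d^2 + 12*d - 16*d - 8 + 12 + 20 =-4*d^2 - 4*d + 24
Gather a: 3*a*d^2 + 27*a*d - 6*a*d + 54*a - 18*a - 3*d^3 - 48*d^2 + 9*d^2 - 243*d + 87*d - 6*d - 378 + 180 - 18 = a*(3*d^2 + 21*d + 36) - 3*d^3 - 39*d^2 - 162*d - 216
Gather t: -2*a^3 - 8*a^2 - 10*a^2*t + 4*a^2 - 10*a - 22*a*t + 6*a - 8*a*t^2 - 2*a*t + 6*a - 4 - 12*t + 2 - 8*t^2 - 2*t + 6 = -2*a^3 - 4*a^2 + 2*a + t^2*(-8*a - 8) + t*(-10*a^2 - 24*a - 14) + 4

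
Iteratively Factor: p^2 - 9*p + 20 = (p - 5)*(p - 4)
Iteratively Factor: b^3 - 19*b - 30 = (b - 5)*(b^2 + 5*b + 6) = (b - 5)*(b + 2)*(b + 3)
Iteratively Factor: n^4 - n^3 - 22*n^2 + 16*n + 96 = (n - 3)*(n^3 + 2*n^2 - 16*n - 32) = (n - 3)*(n + 2)*(n^2 - 16) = (n - 3)*(n + 2)*(n + 4)*(n - 4)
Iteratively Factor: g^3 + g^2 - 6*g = (g + 3)*(g^2 - 2*g) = (g - 2)*(g + 3)*(g)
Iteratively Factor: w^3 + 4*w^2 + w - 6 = (w + 3)*(w^2 + w - 2) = (w - 1)*(w + 3)*(w + 2)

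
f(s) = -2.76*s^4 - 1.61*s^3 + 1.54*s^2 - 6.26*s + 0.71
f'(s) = -11.04*s^3 - 4.83*s^2 + 3.08*s - 6.26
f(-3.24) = -212.23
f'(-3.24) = 308.55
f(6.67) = -5913.05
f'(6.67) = -3476.62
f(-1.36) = 6.68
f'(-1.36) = 8.39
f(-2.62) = -73.41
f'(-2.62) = 151.07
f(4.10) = -889.94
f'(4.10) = -835.71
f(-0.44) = 3.80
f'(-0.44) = -7.61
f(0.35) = -1.40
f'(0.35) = -6.25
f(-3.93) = -511.56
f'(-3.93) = 577.15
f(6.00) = -3906.13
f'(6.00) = -2546.30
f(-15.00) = -133850.14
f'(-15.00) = 36120.79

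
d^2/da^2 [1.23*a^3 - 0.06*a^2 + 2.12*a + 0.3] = 7.38*a - 0.12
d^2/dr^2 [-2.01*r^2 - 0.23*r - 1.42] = -4.02000000000000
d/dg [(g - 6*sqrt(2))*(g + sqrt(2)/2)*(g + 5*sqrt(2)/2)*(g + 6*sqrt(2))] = 4*g^3 + 9*sqrt(2)*g^2 - 139*g - 216*sqrt(2)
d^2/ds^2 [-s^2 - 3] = -2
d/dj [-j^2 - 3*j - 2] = -2*j - 3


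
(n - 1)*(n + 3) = n^2 + 2*n - 3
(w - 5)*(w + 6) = w^2 + w - 30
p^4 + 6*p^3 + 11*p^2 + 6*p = p*(p + 1)*(p + 2)*(p + 3)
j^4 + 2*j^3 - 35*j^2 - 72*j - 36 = (j - 6)*(j + 1)^2*(j + 6)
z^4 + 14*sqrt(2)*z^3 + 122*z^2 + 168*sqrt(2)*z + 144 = (z + sqrt(2))^2*(z + 6*sqrt(2))^2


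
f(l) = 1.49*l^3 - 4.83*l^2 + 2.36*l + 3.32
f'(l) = 4.47*l^2 - 9.66*l + 2.36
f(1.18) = 1.83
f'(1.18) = -2.81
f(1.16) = 1.88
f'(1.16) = -2.83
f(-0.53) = 0.49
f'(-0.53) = 8.74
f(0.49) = 3.49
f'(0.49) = -1.30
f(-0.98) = -5.03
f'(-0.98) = 16.12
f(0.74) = 3.03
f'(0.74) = -2.34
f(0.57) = 3.37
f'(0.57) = -1.69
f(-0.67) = -0.88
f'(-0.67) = 10.84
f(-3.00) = -87.46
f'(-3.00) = 71.57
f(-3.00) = -87.46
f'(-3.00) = 71.57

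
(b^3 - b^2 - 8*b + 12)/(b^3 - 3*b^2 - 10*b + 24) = (b - 2)/(b - 4)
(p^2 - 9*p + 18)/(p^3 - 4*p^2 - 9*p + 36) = (p - 6)/(p^2 - p - 12)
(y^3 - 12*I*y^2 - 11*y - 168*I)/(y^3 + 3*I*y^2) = 1 - 15*I/y - 56/y^2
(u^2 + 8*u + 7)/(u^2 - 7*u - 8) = (u + 7)/(u - 8)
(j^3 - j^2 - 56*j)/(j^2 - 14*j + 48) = j*(j + 7)/(j - 6)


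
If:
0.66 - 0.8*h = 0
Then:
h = 0.82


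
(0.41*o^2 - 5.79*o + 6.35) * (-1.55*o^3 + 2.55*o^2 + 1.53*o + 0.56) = -0.6355*o^5 + 10.02*o^4 - 23.9797*o^3 + 7.5634*o^2 + 6.4731*o + 3.556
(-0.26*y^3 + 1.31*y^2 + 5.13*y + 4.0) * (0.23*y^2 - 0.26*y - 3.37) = -0.0598*y^5 + 0.3689*y^4 + 1.7155*y^3 - 4.8285*y^2 - 18.3281*y - 13.48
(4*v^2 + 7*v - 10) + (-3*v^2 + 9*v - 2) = v^2 + 16*v - 12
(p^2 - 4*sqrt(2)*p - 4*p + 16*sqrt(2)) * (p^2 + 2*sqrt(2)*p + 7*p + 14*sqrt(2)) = p^4 - 2*sqrt(2)*p^3 + 3*p^3 - 44*p^2 - 6*sqrt(2)*p^2 - 48*p + 56*sqrt(2)*p + 448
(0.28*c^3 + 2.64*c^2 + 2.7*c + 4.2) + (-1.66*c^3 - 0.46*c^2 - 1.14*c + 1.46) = -1.38*c^3 + 2.18*c^2 + 1.56*c + 5.66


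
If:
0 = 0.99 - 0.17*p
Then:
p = 5.82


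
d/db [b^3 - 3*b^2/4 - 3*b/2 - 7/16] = 3*b^2 - 3*b/2 - 3/2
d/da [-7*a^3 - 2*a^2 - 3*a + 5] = -21*a^2 - 4*a - 3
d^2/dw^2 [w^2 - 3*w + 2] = 2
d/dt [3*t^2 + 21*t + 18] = 6*t + 21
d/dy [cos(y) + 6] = -sin(y)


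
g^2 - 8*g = g*(g - 8)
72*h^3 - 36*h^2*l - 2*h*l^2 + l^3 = (-6*h + l)*(-2*h + l)*(6*h + l)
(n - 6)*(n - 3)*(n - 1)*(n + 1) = n^4 - 9*n^3 + 17*n^2 + 9*n - 18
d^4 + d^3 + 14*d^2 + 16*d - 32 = (d - 1)*(d + 2)*(d - 4*I)*(d + 4*I)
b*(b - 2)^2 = b^3 - 4*b^2 + 4*b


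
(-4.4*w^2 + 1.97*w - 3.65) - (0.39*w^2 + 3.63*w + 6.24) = -4.79*w^2 - 1.66*w - 9.89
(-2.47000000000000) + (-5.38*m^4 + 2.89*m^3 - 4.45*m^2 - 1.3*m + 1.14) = -5.38*m^4 + 2.89*m^3 - 4.45*m^2 - 1.3*m - 1.33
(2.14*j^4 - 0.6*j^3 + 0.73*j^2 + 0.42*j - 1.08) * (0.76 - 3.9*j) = -8.346*j^5 + 3.9664*j^4 - 3.303*j^3 - 1.0832*j^2 + 4.5312*j - 0.8208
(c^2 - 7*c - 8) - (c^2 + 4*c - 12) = 4 - 11*c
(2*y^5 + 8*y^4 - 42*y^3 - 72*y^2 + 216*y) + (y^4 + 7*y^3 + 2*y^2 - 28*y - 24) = 2*y^5 + 9*y^4 - 35*y^3 - 70*y^2 + 188*y - 24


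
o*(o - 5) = o^2 - 5*o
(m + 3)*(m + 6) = m^2 + 9*m + 18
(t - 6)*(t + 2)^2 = t^3 - 2*t^2 - 20*t - 24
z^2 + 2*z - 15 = (z - 3)*(z + 5)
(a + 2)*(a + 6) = a^2 + 8*a + 12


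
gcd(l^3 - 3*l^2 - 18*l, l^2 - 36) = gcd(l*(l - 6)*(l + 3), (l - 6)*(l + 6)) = l - 6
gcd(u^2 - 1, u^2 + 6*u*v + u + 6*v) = u + 1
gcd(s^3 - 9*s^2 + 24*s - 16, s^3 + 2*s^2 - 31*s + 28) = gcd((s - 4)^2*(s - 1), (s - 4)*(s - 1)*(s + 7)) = s^2 - 5*s + 4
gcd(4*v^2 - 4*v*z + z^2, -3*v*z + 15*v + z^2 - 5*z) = 1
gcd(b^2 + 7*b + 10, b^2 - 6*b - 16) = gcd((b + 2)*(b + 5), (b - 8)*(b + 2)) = b + 2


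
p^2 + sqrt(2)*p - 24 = (p - 3*sqrt(2))*(p + 4*sqrt(2))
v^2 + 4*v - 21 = (v - 3)*(v + 7)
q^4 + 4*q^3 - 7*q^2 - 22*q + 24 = (q - 2)*(q - 1)*(q + 3)*(q + 4)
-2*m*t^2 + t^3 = t^2*(-2*m + t)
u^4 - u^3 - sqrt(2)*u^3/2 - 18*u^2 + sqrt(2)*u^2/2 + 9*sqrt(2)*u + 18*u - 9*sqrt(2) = (u - 1)*(u - 3*sqrt(2))*(u - sqrt(2)/2)*(u + 3*sqrt(2))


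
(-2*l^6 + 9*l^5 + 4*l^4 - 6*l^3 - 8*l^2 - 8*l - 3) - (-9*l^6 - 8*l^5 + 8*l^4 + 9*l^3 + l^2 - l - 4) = 7*l^6 + 17*l^5 - 4*l^4 - 15*l^3 - 9*l^2 - 7*l + 1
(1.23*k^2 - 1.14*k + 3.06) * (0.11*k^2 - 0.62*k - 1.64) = 0.1353*k^4 - 0.888*k^3 - 0.9738*k^2 - 0.0276000000000003*k - 5.0184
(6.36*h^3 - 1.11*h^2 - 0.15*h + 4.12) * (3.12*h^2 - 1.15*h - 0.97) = 19.8432*h^5 - 10.7772*h^4 - 5.3607*h^3 + 14.1036*h^2 - 4.5925*h - 3.9964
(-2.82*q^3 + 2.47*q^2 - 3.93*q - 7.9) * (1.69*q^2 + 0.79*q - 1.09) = -4.7658*q^5 + 1.9465*q^4 - 1.6166*q^3 - 19.148*q^2 - 1.9573*q + 8.611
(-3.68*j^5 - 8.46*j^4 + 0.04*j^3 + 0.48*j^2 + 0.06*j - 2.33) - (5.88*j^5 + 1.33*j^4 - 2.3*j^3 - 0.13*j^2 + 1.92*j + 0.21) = -9.56*j^5 - 9.79*j^4 + 2.34*j^3 + 0.61*j^2 - 1.86*j - 2.54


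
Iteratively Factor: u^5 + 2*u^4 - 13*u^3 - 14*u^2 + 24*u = (u + 4)*(u^4 - 2*u^3 - 5*u^2 + 6*u) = (u + 2)*(u + 4)*(u^3 - 4*u^2 + 3*u) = (u - 3)*(u + 2)*(u + 4)*(u^2 - u) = (u - 3)*(u - 1)*(u + 2)*(u + 4)*(u)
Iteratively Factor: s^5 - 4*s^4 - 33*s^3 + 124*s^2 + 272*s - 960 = (s + 4)*(s^4 - 8*s^3 - s^2 + 128*s - 240) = (s + 4)^2*(s^3 - 12*s^2 + 47*s - 60) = (s - 3)*(s + 4)^2*(s^2 - 9*s + 20) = (s - 5)*(s - 3)*(s + 4)^2*(s - 4)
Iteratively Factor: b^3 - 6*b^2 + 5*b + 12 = (b + 1)*(b^2 - 7*b + 12) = (b - 3)*(b + 1)*(b - 4)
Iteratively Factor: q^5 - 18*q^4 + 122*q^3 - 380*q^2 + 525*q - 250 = (q - 5)*(q^4 - 13*q^3 + 57*q^2 - 95*q + 50) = (q - 5)^2*(q^3 - 8*q^2 + 17*q - 10) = (q - 5)^3*(q^2 - 3*q + 2) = (q - 5)^3*(q - 2)*(q - 1)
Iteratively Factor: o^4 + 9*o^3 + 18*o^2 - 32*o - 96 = (o + 3)*(o^3 + 6*o^2 - 32) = (o - 2)*(o + 3)*(o^2 + 8*o + 16) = (o - 2)*(o + 3)*(o + 4)*(o + 4)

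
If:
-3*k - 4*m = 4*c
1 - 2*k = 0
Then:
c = -m - 3/8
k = 1/2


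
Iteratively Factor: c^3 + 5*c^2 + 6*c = (c + 2)*(c^2 + 3*c) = c*(c + 2)*(c + 3)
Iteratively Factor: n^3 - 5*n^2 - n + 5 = (n - 5)*(n^2 - 1) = (n - 5)*(n - 1)*(n + 1)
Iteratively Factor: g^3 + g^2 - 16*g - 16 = (g + 1)*(g^2 - 16) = (g - 4)*(g + 1)*(g + 4)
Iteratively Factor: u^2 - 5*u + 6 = (u - 2)*(u - 3)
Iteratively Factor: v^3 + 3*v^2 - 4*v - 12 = (v + 3)*(v^2 - 4) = (v + 2)*(v + 3)*(v - 2)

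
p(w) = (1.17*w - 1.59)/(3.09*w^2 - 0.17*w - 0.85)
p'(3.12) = -0.01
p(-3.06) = -0.18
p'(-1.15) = -1.47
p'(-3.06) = -0.08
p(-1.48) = -0.54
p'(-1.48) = -0.62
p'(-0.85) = -5.24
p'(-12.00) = -0.00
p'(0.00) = -1.75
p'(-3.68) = -0.05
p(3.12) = 0.07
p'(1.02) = 1.04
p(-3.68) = -0.14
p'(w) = (0.17 - 6.18*w)*(1.17*w - 1.59)/(3.09*w^2 - 0.17*w - 0.85)^2 + 1.17/(3.09*w^2 - 0.17*w - 0.85)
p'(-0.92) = -3.62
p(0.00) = 1.87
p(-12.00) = -0.04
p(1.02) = -0.18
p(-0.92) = -1.39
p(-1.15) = -0.86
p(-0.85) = -1.69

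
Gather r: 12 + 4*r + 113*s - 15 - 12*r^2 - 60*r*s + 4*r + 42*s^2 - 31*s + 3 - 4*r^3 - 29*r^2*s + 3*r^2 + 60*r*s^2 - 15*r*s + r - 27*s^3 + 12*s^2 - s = -4*r^3 + r^2*(-29*s - 9) + r*(60*s^2 - 75*s + 9) - 27*s^3 + 54*s^2 + 81*s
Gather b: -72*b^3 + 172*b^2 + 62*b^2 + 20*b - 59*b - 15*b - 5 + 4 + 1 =-72*b^3 + 234*b^2 - 54*b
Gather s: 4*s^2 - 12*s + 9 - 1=4*s^2 - 12*s + 8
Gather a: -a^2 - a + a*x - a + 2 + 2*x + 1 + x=-a^2 + a*(x - 2) + 3*x + 3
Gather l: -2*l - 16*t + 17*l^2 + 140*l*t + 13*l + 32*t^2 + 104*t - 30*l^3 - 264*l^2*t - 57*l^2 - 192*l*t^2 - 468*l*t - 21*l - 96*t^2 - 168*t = -30*l^3 + l^2*(-264*t - 40) + l*(-192*t^2 - 328*t - 10) - 64*t^2 - 80*t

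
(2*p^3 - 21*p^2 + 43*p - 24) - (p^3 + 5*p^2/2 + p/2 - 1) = p^3 - 47*p^2/2 + 85*p/2 - 23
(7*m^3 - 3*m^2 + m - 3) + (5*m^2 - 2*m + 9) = 7*m^3 + 2*m^2 - m + 6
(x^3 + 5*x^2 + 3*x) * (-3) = -3*x^3 - 15*x^2 - 9*x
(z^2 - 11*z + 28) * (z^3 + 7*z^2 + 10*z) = z^5 - 4*z^4 - 39*z^3 + 86*z^2 + 280*z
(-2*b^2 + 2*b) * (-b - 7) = 2*b^3 + 12*b^2 - 14*b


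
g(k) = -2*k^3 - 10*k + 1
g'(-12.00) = -874.00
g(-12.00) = 3577.00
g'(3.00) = -64.00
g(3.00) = -83.00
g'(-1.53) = -24.05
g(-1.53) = 23.46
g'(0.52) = -11.62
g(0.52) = -4.48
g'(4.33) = -122.49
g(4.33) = -204.67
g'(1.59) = -25.17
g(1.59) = -22.94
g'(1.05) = -16.62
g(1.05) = -11.82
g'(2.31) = -42.02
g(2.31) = -46.75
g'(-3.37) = -78.14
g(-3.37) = 111.25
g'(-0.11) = -10.07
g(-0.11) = 2.10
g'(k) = -6*k^2 - 10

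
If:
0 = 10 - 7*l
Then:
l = 10/7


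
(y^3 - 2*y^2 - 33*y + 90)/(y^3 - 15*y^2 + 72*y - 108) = (y^2 + y - 30)/(y^2 - 12*y + 36)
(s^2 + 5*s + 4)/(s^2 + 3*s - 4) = (s + 1)/(s - 1)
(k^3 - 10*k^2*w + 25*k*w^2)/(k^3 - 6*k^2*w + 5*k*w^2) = (-k + 5*w)/(-k + w)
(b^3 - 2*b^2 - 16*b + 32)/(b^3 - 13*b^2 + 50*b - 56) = (b + 4)/(b - 7)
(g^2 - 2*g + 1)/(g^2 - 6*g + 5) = (g - 1)/(g - 5)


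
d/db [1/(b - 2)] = -1/(b - 2)^2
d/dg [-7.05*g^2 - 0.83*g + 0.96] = -14.1*g - 0.83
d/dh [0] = 0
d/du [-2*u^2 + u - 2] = 1 - 4*u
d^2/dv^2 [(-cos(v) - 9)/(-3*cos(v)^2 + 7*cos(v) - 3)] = 6*(27*(1 - cos(2*v))^2*cos(v) + 115*(1 - cos(2*v))^2 + 1203*cos(v) + 228*cos(2*v) - 189*cos(3*v) - 6*cos(5*v) - 1248)/(14*cos(v) - 3*cos(2*v) - 9)^3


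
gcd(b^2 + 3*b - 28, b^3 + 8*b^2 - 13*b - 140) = b^2 + 3*b - 28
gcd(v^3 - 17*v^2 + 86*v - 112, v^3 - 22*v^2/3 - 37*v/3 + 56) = v - 8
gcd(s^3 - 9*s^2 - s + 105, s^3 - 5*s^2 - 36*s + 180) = s - 5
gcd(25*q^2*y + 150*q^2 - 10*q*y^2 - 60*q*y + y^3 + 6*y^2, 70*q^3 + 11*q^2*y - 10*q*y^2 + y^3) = -5*q + y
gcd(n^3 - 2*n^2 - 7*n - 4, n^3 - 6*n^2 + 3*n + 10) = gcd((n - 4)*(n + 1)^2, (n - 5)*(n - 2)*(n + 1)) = n + 1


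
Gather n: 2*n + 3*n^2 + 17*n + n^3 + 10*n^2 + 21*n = n^3 + 13*n^2 + 40*n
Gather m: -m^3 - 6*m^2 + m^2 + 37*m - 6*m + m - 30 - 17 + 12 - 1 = -m^3 - 5*m^2 + 32*m - 36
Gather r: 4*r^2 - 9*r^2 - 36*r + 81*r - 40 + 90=-5*r^2 + 45*r + 50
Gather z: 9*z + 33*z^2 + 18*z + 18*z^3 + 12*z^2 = 18*z^3 + 45*z^2 + 27*z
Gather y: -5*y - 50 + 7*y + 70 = 2*y + 20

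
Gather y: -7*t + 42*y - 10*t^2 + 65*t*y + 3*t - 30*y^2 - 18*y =-10*t^2 - 4*t - 30*y^2 + y*(65*t + 24)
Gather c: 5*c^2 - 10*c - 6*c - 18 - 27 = 5*c^2 - 16*c - 45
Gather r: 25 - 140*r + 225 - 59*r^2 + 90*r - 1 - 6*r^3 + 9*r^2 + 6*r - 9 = -6*r^3 - 50*r^2 - 44*r + 240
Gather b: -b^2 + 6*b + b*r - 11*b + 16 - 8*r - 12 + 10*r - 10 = -b^2 + b*(r - 5) + 2*r - 6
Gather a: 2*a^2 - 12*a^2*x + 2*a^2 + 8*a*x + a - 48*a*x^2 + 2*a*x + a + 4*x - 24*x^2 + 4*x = a^2*(4 - 12*x) + a*(-48*x^2 + 10*x + 2) - 24*x^2 + 8*x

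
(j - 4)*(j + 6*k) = j^2 + 6*j*k - 4*j - 24*k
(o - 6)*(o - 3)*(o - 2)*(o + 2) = o^4 - 9*o^3 + 14*o^2 + 36*o - 72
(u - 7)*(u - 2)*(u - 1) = u^3 - 10*u^2 + 23*u - 14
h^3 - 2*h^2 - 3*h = h*(h - 3)*(h + 1)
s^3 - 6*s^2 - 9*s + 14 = (s - 7)*(s - 1)*(s + 2)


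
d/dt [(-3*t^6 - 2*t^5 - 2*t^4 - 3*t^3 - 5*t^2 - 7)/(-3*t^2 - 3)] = t*(12*t^6 + 6*t^5 + 22*t^4 + 13*t^3 + 8*t^2 + 9*t - 4)/(3*(t^4 + 2*t^2 + 1))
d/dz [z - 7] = 1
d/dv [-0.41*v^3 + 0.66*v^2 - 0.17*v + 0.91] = -1.23*v^2 + 1.32*v - 0.17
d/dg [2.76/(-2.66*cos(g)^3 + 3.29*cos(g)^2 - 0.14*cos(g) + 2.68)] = (-22.0248*cos(g)^2 + 18.1608*cos(g) - 0.3864)*sin(g)/(2.66*cos(g)^3 - 3.29*cos(g)^2 + 0.14*cos(g) - 2.68)^2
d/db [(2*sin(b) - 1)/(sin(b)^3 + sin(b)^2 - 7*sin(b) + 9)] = 4*(2*sin(4*b) + 45*cos(b) - cos(3*b))/(-25*sin(b) - sin(3*b) - 2*cos(2*b) + 38)^2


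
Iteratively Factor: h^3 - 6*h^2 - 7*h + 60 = (h + 3)*(h^2 - 9*h + 20) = (h - 4)*(h + 3)*(h - 5)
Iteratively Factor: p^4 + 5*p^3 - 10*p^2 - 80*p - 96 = (p - 4)*(p^3 + 9*p^2 + 26*p + 24) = (p - 4)*(p + 2)*(p^2 + 7*p + 12) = (p - 4)*(p + 2)*(p + 4)*(p + 3)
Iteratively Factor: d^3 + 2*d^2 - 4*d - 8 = (d - 2)*(d^2 + 4*d + 4) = (d - 2)*(d + 2)*(d + 2)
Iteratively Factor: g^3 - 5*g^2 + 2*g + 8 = (g + 1)*(g^2 - 6*g + 8) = (g - 4)*(g + 1)*(g - 2)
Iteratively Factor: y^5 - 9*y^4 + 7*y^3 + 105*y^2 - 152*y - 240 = (y + 3)*(y^4 - 12*y^3 + 43*y^2 - 24*y - 80) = (y - 4)*(y + 3)*(y^3 - 8*y^2 + 11*y + 20) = (y - 4)*(y + 1)*(y + 3)*(y^2 - 9*y + 20) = (y - 4)^2*(y + 1)*(y + 3)*(y - 5)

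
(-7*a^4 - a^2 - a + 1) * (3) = -21*a^4 - 3*a^2 - 3*a + 3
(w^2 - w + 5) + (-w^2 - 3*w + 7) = 12 - 4*w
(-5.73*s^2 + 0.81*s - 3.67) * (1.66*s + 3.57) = -9.5118*s^3 - 19.1115*s^2 - 3.2005*s - 13.1019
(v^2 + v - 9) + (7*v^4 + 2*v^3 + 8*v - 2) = 7*v^4 + 2*v^3 + v^2 + 9*v - 11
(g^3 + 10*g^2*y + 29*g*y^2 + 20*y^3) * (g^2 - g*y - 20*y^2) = g^5 + 9*g^4*y - g^3*y^2 - 209*g^2*y^3 - 600*g*y^4 - 400*y^5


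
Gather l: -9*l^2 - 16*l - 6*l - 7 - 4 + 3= -9*l^2 - 22*l - 8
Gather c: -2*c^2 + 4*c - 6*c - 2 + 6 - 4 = -2*c^2 - 2*c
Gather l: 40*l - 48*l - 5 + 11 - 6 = -8*l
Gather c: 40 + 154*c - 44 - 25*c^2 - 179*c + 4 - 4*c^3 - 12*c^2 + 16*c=-4*c^3 - 37*c^2 - 9*c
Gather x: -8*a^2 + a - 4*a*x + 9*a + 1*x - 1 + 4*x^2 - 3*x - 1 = -8*a^2 + 10*a + 4*x^2 + x*(-4*a - 2) - 2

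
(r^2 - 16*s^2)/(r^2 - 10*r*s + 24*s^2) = (r + 4*s)/(r - 6*s)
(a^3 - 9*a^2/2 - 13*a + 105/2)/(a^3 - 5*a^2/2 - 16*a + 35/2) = (a - 3)/(a - 1)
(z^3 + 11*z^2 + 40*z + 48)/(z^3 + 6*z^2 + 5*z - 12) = (z + 4)/(z - 1)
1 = 1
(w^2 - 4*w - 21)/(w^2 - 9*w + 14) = (w + 3)/(w - 2)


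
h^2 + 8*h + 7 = (h + 1)*(h + 7)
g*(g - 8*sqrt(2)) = g^2 - 8*sqrt(2)*g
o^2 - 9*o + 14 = (o - 7)*(o - 2)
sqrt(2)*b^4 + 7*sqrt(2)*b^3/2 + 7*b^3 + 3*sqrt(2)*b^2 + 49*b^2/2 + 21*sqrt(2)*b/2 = b*(b + 7/2)*(b + 3*sqrt(2))*(sqrt(2)*b + 1)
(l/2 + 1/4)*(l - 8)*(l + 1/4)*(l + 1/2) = l^4/2 - 27*l^3/8 - 19*l^2/4 - 63*l/32 - 1/4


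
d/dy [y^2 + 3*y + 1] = 2*y + 3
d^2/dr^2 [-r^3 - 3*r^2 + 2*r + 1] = -6*r - 6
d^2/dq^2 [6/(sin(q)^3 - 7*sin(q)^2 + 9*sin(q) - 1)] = 6*(-9*sin(q)^6 + 77*sin(q)^5 - 202*sin(q)^4 + 68*sin(q)^3 + 295*sin(q)^2 - 381*sin(q) + 148)/(sin(q)^3 - 7*sin(q)^2 + 9*sin(q) - 1)^3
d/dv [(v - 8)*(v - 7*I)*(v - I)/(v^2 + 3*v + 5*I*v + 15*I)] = (v^4 + v^3*(6 + 10*I) + v^2*(23 - 83*I) + v*(128 - 240*I) - 1128 - 385*I)/(v^4 + v^3*(6 + 10*I) + v^2*(-16 + 60*I) + v*(-150 + 90*I) - 225)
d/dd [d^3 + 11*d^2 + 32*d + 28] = 3*d^2 + 22*d + 32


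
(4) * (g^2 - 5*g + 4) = 4*g^2 - 20*g + 16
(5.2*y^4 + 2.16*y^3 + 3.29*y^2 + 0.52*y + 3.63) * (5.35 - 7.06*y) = -36.712*y^5 + 12.5704*y^4 - 11.6714*y^3 + 13.9303*y^2 - 22.8458*y + 19.4205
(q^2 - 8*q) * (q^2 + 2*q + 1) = q^4 - 6*q^3 - 15*q^2 - 8*q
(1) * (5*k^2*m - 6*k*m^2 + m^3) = 5*k^2*m - 6*k*m^2 + m^3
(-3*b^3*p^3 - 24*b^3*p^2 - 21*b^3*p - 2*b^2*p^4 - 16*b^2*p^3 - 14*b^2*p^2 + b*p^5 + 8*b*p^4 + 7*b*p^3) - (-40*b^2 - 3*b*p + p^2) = -3*b^3*p^3 - 24*b^3*p^2 - 21*b^3*p - 2*b^2*p^4 - 16*b^2*p^3 - 14*b^2*p^2 + 40*b^2 + b*p^5 + 8*b*p^4 + 7*b*p^3 + 3*b*p - p^2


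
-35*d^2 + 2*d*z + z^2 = (-5*d + z)*(7*d + z)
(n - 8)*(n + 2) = n^2 - 6*n - 16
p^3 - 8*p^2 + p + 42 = (p - 7)*(p - 3)*(p + 2)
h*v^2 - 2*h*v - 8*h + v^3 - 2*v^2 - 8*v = (h + v)*(v - 4)*(v + 2)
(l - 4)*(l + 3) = l^2 - l - 12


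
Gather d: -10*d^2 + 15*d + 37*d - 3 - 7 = -10*d^2 + 52*d - 10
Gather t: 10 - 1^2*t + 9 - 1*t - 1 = 18 - 2*t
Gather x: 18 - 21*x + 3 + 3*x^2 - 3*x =3*x^2 - 24*x + 21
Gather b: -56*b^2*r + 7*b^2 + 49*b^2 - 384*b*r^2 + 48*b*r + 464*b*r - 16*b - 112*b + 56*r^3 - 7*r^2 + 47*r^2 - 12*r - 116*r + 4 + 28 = b^2*(56 - 56*r) + b*(-384*r^2 + 512*r - 128) + 56*r^3 + 40*r^2 - 128*r + 32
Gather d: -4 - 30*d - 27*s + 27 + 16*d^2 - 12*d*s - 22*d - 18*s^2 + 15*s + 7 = 16*d^2 + d*(-12*s - 52) - 18*s^2 - 12*s + 30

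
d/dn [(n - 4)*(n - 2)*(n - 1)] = 3*n^2 - 14*n + 14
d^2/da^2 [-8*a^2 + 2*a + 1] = -16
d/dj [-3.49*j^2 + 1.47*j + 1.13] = 1.47 - 6.98*j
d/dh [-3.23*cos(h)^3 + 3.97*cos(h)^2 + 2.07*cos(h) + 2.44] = (9.69*cos(h)^2 - 7.94*cos(h) - 2.07)*sin(h)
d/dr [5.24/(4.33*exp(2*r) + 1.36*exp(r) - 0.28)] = (-45.3784*exp(r) - 7.1264)*exp(r)/(4.33*exp(2*r) + 1.36*exp(r) - 0.28)^2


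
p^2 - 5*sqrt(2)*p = p*(p - 5*sqrt(2))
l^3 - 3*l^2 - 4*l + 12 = (l - 3)*(l - 2)*(l + 2)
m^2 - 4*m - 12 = (m - 6)*(m + 2)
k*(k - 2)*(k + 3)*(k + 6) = k^4 + 7*k^3 - 36*k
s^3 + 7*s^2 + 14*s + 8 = (s + 1)*(s + 2)*(s + 4)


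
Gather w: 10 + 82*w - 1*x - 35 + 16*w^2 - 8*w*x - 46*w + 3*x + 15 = 16*w^2 + w*(36 - 8*x) + 2*x - 10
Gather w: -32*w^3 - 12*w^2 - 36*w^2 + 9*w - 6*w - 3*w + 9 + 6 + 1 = -32*w^3 - 48*w^2 + 16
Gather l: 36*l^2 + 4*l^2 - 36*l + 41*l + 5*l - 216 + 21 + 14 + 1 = 40*l^2 + 10*l - 180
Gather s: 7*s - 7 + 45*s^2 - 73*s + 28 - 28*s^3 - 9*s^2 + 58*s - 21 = -28*s^3 + 36*s^2 - 8*s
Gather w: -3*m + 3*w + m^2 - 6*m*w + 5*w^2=m^2 - 3*m + 5*w^2 + w*(3 - 6*m)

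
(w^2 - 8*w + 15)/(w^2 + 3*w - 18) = (w - 5)/(w + 6)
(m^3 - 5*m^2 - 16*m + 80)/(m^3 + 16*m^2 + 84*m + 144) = (m^2 - 9*m + 20)/(m^2 + 12*m + 36)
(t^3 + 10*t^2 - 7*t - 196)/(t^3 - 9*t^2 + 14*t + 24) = (t^2 + 14*t + 49)/(t^2 - 5*t - 6)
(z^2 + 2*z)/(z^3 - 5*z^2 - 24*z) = (z + 2)/(z^2 - 5*z - 24)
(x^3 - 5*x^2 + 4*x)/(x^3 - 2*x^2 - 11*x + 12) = x/(x + 3)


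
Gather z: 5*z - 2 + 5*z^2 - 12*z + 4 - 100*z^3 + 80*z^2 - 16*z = -100*z^3 + 85*z^2 - 23*z + 2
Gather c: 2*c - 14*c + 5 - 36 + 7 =-12*c - 24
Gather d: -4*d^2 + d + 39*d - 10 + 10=-4*d^2 + 40*d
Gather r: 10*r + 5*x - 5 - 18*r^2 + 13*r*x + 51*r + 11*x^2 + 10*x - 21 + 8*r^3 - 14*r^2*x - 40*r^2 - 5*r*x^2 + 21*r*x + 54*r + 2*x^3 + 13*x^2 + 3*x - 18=8*r^3 + r^2*(-14*x - 58) + r*(-5*x^2 + 34*x + 115) + 2*x^3 + 24*x^2 + 18*x - 44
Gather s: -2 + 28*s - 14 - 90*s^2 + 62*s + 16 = -90*s^2 + 90*s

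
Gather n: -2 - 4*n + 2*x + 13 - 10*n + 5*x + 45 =-14*n + 7*x + 56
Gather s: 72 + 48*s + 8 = 48*s + 80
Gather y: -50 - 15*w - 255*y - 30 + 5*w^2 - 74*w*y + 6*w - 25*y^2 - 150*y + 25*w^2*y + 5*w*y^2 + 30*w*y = 5*w^2 - 9*w + y^2*(5*w - 25) + y*(25*w^2 - 44*w - 405) - 80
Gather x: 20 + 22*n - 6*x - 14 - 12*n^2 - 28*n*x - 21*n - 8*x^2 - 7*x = -12*n^2 + n - 8*x^2 + x*(-28*n - 13) + 6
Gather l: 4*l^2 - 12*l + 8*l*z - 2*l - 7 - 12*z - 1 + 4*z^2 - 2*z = 4*l^2 + l*(8*z - 14) + 4*z^2 - 14*z - 8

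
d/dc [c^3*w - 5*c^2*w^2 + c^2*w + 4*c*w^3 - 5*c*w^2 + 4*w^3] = w*(3*c^2 - 10*c*w + 2*c + 4*w^2 - 5*w)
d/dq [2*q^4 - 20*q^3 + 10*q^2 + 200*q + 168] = 8*q^3 - 60*q^2 + 20*q + 200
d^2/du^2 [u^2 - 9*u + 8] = 2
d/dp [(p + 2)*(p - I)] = 2*p + 2 - I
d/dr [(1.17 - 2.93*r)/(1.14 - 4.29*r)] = (7.203339*r - 1.914174)/(4.29*r - 1.14)^3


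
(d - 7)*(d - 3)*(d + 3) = d^3 - 7*d^2 - 9*d + 63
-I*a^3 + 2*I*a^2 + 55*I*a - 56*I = (a - 8)*(a + 7)*(-I*a + I)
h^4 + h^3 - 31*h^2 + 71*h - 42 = (h - 3)*(h - 2)*(h - 1)*(h + 7)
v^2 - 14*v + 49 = (v - 7)^2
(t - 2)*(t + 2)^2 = t^3 + 2*t^2 - 4*t - 8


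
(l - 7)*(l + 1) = l^2 - 6*l - 7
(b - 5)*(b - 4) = b^2 - 9*b + 20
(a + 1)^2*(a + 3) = a^3 + 5*a^2 + 7*a + 3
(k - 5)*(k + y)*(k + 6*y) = k^3 + 7*k^2*y - 5*k^2 + 6*k*y^2 - 35*k*y - 30*y^2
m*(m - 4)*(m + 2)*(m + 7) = m^4 + 5*m^3 - 22*m^2 - 56*m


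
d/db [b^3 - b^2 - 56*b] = 3*b^2 - 2*b - 56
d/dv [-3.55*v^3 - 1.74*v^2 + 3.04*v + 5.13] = -10.65*v^2 - 3.48*v + 3.04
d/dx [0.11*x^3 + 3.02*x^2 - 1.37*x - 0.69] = 0.33*x^2 + 6.04*x - 1.37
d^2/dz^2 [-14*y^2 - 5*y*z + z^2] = 2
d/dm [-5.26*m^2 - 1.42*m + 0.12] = -10.52*m - 1.42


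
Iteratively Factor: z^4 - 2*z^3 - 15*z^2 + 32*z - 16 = (z + 4)*(z^3 - 6*z^2 + 9*z - 4) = (z - 4)*(z + 4)*(z^2 - 2*z + 1) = (z - 4)*(z - 1)*(z + 4)*(z - 1)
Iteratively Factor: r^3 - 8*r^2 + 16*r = (r - 4)*(r^2 - 4*r) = (r - 4)^2*(r)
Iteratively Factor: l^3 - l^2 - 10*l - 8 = (l + 1)*(l^2 - 2*l - 8) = (l - 4)*(l + 1)*(l + 2)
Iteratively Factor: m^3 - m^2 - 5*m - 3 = (m - 3)*(m^2 + 2*m + 1) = (m - 3)*(m + 1)*(m + 1)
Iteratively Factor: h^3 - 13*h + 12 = (h + 4)*(h^2 - 4*h + 3) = (h - 3)*(h + 4)*(h - 1)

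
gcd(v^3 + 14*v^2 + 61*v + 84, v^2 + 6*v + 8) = v + 4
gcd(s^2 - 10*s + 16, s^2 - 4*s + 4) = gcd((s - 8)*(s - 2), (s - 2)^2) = s - 2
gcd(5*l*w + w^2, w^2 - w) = w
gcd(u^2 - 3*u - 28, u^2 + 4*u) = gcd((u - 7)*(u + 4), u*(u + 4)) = u + 4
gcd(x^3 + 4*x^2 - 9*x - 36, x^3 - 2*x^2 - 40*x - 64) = x + 4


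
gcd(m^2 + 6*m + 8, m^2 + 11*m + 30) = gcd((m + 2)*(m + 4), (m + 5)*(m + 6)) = 1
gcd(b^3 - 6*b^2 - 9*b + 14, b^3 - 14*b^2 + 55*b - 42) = b^2 - 8*b + 7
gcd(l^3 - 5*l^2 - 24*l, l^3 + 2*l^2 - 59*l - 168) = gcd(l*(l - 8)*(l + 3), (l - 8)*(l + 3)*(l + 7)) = l^2 - 5*l - 24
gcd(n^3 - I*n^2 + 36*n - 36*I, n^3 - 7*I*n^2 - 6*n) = n^2 - 7*I*n - 6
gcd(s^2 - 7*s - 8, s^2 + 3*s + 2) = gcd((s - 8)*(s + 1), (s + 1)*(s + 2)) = s + 1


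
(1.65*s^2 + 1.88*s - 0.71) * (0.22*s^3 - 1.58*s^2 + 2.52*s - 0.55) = 0.363*s^5 - 2.1934*s^4 + 1.0314*s^3 + 4.9519*s^2 - 2.8232*s + 0.3905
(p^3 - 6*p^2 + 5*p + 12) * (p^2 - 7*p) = p^5 - 13*p^4 + 47*p^3 - 23*p^2 - 84*p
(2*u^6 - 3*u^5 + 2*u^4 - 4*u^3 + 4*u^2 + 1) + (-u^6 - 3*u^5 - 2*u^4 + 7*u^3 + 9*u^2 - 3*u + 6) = u^6 - 6*u^5 + 3*u^3 + 13*u^2 - 3*u + 7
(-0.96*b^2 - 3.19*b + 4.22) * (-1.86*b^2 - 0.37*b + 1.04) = 1.7856*b^4 + 6.2886*b^3 - 7.6673*b^2 - 4.879*b + 4.3888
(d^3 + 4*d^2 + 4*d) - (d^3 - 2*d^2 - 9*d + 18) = 6*d^2 + 13*d - 18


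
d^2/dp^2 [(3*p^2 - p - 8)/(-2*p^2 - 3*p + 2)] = 4*(11*p^3 + 30*p^2 + 78*p + 49)/(8*p^6 + 36*p^5 + 30*p^4 - 45*p^3 - 30*p^2 + 36*p - 8)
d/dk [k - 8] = 1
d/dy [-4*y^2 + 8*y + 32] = 8 - 8*y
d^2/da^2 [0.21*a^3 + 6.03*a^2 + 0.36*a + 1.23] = 1.26*a + 12.06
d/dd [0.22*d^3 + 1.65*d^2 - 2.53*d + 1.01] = 0.66*d^2 + 3.3*d - 2.53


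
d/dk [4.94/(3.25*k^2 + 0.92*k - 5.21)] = (-32.11*k - 4.5448)/(3.25*k^2 + 0.92*k - 5.21)^2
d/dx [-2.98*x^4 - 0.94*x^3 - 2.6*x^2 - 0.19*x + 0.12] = -11.92*x^3 - 2.82*x^2 - 5.2*x - 0.19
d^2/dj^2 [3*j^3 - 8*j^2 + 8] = 18*j - 16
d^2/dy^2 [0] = 0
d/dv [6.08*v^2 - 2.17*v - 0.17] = 12.16*v - 2.17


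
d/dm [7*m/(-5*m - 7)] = -49/(5*m + 7)^2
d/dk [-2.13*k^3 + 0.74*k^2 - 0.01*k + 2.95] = -6.39*k^2 + 1.48*k - 0.01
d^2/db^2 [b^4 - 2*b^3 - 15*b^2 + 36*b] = 12*b^2 - 12*b - 30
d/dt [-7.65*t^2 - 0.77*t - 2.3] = -15.3*t - 0.77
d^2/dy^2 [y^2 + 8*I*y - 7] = 2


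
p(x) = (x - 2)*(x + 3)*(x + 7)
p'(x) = (x - 2)*(x + 3) + (x - 2)*(x + 7) + (x + 3)*(x + 7)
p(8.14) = 1035.57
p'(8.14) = 330.02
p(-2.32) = -13.75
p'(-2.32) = -19.97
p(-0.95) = -36.59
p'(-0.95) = -11.49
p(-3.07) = 1.39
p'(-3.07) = -19.85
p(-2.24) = -15.34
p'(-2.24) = -19.79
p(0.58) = -38.53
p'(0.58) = 11.29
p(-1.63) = -26.71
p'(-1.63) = -17.11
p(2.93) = 54.76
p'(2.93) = 73.63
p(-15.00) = -1632.00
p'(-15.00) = 436.00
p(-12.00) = -630.00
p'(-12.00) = 241.00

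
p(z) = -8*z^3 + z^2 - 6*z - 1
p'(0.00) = -6.00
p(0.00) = -1.00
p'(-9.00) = -1968.00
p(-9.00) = 5966.00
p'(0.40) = -9.04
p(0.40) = -3.75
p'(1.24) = -40.42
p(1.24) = -22.16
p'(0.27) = -7.21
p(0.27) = -2.70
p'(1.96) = -94.28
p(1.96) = -69.15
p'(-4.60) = -523.04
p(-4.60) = 826.45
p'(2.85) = -195.24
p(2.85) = -195.17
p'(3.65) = -318.44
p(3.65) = -398.59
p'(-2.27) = -134.21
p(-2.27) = 111.35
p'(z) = -24*z^2 + 2*z - 6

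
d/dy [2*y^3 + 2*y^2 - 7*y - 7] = 6*y^2 + 4*y - 7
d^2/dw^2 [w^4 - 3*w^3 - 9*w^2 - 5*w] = 12*w^2 - 18*w - 18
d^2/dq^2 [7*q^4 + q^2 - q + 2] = 84*q^2 + 2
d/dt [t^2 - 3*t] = 2*t - 3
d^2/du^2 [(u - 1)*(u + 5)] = 2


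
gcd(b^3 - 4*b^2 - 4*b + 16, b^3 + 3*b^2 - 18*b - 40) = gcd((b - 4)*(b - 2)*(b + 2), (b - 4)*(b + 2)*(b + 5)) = b^2 - 2*b - 8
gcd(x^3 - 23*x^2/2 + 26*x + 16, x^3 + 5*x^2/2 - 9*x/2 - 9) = 1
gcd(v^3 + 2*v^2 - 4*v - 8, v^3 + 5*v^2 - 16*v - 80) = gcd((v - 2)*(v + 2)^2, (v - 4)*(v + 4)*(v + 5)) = 1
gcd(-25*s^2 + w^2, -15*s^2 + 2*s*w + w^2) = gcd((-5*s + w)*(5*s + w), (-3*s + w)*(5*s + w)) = 5*s + w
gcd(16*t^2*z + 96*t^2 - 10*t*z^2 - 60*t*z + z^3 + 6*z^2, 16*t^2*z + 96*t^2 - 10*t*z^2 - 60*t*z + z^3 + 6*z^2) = 16*t^2*z + 96*t^2 - 10*t*z^2 - 60*t*z + z^3 + 6*z^2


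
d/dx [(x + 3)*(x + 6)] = 2*x + 9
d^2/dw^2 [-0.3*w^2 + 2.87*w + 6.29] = -0.600000000000000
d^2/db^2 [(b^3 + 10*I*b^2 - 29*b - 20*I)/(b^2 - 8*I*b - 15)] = 4*(-79*b^3 + 375*I*b^2 - 555*b + 3355*I)/(b^6 - 24*I*b^5 - 237*b^4 + 1232*I*b^3 + 3555*b^2 - 5400*I*b - 3375)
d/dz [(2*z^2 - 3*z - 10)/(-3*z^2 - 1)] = (-9*z^2 - 64*z + 3)/(9*z^4 + 6*z^2 + 1)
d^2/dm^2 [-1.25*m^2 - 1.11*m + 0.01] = -2.50000000000000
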